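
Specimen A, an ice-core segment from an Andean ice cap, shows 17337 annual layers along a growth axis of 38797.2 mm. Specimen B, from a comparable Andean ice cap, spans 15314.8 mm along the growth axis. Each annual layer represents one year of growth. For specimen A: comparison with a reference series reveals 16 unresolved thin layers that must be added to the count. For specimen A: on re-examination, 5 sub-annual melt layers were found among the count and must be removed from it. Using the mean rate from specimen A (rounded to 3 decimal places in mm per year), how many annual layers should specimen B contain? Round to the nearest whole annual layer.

6849 annual layers

Specimen A: after corrections the count is 17337 − 5 + 16 = 17348 annual layers.
A: 38797.2 mm over 17348 years gives 38797.2 / 17348 ≈ 2.236 mm/yr.
Specimen B: 15314.8 mm / 2.236 mm per year = 6849.19 years ≈ 6849 annual layers.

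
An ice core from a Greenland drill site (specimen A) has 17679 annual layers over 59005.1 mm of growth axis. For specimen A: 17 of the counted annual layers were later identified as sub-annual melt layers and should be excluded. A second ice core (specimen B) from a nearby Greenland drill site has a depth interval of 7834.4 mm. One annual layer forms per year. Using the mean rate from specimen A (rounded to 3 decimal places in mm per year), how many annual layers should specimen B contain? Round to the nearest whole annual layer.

Specimen A: after corrections the count is 17679 − 17 = 17662 annual layers.
A: 59005.1 mm over 17662 years gives 59005.1 / 17662 ≈ 3.341 mm per year.
For B, 7834.4 / 3.341 = 2344.93 years ≈ 2345 annual layers.

2345 annual layers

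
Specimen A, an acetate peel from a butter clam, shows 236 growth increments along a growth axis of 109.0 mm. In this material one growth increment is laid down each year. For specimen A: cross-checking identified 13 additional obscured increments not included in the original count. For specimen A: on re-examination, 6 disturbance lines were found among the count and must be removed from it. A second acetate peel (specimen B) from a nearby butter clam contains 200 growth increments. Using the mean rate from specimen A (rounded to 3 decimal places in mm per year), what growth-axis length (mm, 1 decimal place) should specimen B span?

Specimen A: true growth increment count = 236 − 6 + 13 = 243.
A: Mean rate = 109.0 mm / 243 years ≈ 0.449 mm/yr.
For B, 0.449 mm/year × 200 years = 89.8 mm.

89.8 mm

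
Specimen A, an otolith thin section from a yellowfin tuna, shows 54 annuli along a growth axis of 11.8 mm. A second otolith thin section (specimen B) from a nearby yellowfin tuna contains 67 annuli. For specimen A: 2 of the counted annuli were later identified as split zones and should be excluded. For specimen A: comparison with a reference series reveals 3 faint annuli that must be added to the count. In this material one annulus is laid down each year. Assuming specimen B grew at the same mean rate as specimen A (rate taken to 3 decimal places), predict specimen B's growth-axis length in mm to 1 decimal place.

Specimen A: adjusted count: 54 − 2 + 3 = 55 annuli.
A: Extension rate ≈ 11.8 / 55 = 0.215 mm/year.
Length of B = 0.215 × 67 = 14.4 mm.

14.4 mm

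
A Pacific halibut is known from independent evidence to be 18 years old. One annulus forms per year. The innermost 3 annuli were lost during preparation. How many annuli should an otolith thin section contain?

Expected annuli over 18 years: 18.
18 − 3 missed = 15 annuli expected in the prepared section.

15 annuli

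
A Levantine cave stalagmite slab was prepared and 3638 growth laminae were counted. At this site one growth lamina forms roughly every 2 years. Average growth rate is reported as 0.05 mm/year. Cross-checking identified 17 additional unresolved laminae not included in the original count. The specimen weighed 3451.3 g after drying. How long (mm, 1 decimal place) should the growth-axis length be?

Correcting the raw count gives 3638 + 17 = 3655 true growth laminae.
Multiplying by 2 years per growth lamina: 3655 × 2 = 7310 years.
7310 years at 0.05 mm/year gives 0.05 × 7310 = 365.5 mm.

365.5 mm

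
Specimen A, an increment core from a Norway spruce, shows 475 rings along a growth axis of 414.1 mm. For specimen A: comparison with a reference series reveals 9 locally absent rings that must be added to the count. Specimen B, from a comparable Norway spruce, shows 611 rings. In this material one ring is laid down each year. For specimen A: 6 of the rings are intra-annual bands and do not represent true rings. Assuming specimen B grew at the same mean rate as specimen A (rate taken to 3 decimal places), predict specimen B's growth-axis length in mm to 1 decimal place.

Specimen A: true ring count = 475 − 6 + 9 = 478.
A: Mean rate = 414.1 mm / 478 years ≈ 0.866 mm/year.
Length of B = 0.866 × 611 = 529.1 mm.

529.1 mm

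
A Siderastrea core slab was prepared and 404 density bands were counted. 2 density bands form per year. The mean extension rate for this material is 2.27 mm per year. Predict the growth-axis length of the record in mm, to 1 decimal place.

458.5 mm

Dividing by 2 density bands per year: 404 / 2 = 202 years.
Predicted length = 2.27 mm/year × 202 years = 458.5 mm.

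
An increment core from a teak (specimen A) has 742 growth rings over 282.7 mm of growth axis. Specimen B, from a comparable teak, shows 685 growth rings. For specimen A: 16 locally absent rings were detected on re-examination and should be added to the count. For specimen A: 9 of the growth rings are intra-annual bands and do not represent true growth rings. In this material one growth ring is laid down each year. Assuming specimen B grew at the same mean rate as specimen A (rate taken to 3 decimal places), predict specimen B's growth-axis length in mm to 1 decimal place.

258.2 mm

Specimen A: correcting the raw count gives 742 − 9 + 16 = 749 true growth rings.
A: Mean rate = 282.7 mm / 749 years ≈ 0.377 mm/yr.
Length of B = 0.377 × 685 = 258.2 mm.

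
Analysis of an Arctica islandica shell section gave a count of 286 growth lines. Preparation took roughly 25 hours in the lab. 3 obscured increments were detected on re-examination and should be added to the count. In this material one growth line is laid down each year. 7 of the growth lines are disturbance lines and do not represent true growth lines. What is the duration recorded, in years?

Correcting the raw count gives 286 − 7 + 3 = 282 true growth lines.
With a one-to-one growth line periodicity this is 282 years.

282 years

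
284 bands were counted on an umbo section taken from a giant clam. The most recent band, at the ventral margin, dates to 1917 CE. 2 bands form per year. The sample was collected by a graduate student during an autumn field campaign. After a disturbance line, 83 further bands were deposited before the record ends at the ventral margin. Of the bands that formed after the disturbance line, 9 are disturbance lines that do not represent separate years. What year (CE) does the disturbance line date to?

1880 CE

83 bands formed after the disturbance line.
Removing the 9 false bands leaves 83 − 9 = 74 true bands beyond the disturbance line.
Dividing by 2 bands per year: 74 / 2 = 37 years.
The band at the ventral margin is 1917 CE, so the disturbance line dates to 1917 − 37 = 1880 CE.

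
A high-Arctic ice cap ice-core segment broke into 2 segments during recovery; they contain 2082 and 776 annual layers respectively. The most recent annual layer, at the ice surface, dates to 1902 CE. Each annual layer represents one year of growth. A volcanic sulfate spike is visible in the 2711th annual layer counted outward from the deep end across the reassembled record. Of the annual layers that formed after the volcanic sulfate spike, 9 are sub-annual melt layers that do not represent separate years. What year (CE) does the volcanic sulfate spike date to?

Total annual layers = 2082 + 776 = 2858.
The volcanic sulfate spike sits at annual layer 2711 from the deep end, so 2858 − 2711 = 147 annual layers formed after it.
147 − 9 false = 138 true annual layers after the volcanic sulfate spike.
The annual layer at the ice surface is 1902 CE, so the volcanic sulfate spike dates to 1902 − 138 = 1764 CE.

1764 CE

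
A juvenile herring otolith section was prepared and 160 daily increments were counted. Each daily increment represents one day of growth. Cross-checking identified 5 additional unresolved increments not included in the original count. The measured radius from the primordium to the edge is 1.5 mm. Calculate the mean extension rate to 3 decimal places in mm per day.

0.009 mm per day

Correcting the raw count gives 160 + 5 = 165 true daily increments.
Mean rate = 1.5 mm / 165 days ≈ 0.009 mm per day.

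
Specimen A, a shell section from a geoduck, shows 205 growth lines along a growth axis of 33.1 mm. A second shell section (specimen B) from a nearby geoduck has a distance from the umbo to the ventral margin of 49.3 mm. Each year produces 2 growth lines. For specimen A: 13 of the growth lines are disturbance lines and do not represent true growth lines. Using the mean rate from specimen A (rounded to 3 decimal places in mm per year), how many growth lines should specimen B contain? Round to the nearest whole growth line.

286 growth lines

Specimen A: correcting the raw count gives 205 − 13 = 192 true growth lines.
Specimen A: with 2 growth lines per year, 192 / 2 = 96 years.
A: Extension rate ≈ 33.1 / 96 = 0.345 mm/yr.
Specimen B: 49.3 mm / 0.345 mm per year = 142.90 years; at 2 growth lines per year that is 142.90 × 2 ≈ 286 growth lines.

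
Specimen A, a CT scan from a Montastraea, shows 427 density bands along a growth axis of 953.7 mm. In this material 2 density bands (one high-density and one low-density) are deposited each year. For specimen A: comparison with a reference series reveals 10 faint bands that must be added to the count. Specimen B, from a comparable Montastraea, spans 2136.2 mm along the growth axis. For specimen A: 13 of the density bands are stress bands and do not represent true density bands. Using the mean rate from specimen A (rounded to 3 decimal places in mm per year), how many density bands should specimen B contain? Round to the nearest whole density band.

Specimen A: true density band count = 427 − 13 + 10 = 424.
Specimen A: 424 density bands at 2 per year is 424 / 2 = 212 years.
A: 953.7 mm over 212 years gives 953.7 / 212 ≈ 4.499 mm/year.
For B, 2136.2 / 4.499 = 474.82 years; at 2 density bands per year that is 474.82 × 2 ≈ 950 density bands.

950 density bands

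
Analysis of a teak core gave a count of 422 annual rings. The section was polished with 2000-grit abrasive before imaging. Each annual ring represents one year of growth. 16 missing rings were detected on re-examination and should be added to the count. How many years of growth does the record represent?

438 years

Adjusted count: 422 + 16 = 438 annual rings.
At one annual ring per year, that is 438 years.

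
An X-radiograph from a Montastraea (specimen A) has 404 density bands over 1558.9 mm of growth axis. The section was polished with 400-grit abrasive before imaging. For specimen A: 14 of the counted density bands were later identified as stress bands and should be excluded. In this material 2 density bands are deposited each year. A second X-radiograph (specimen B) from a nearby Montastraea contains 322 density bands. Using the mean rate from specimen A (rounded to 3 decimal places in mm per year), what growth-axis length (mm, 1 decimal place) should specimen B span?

Specimen A: correcting the raw count gives 404 − 14 = 390 true density bands.
Specimen A: with 2 density bands per year, 390 / 2 = 195 years.
A: 1558.9 mm over 195 years gives 1558.9 / 195 ≈ 7.994 mm/year.
Specimen B: with 2 density bands per year, 322 / 2 = 161 years. Length of B = 7.994 × 161 = 1287.0 mm.

1287.0 mm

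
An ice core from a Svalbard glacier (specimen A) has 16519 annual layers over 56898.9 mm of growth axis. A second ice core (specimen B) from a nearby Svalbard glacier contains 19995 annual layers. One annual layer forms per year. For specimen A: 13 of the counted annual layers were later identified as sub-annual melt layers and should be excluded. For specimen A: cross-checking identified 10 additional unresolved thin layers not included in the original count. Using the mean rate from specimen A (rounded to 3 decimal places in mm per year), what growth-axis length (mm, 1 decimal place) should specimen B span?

Specimen A: adjusted count: 16519 − 13 + 10 = 16516 annual layers.
A: Extension rate ≈ 56898.9 / 16516 = 3.445 mm per year.
For B, 3.445 mm/year × 19995 years = 68882.8 mm.

68882.8 mm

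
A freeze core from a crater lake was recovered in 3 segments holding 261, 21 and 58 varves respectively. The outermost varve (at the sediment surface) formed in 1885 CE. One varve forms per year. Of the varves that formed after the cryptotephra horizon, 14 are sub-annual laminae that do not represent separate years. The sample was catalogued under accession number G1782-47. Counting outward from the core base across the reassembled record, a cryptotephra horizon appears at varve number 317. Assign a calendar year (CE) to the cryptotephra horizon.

Total varves = 261 + 21 + 58 = 340.
The cryptotephra horizon sits at varve 317 from the core base, so 340 − 317 = 23 varves formed after it.
23 − 14 false = 9 true varves after the cryptotephra horizon.
The varve at the sediment surface is 1885 CE, so the cryptotephra horizon dates to 1885 − 9 = 1876 CE.

1876 CE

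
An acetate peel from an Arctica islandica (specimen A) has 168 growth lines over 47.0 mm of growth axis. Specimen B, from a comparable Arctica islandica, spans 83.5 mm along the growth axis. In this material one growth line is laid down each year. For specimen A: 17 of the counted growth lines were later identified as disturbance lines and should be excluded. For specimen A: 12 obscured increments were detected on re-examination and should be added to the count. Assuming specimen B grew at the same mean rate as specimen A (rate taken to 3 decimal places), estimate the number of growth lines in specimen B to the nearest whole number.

290 growth lines

Specimen A: adjusted count: 168 − 17 + 12 = 163 growth lines.
A: Mean rate = 47.0 mm / 163 years ≈ 0.288 mm per year.
B spans 83.5 / 0.288 = 289.93 years ≈ 290 growth lines.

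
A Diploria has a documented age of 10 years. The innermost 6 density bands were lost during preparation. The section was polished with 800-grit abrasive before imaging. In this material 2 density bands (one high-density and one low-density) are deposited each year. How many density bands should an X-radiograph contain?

Expected density bands: 10 × 2 = 20.
Less the 6 uncaptured density bands: 20 − 6 = 14.

14 density bands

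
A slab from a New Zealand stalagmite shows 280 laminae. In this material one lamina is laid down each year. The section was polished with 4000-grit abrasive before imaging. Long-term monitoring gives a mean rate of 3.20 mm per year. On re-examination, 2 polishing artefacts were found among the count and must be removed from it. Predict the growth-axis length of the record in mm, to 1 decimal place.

889.6 mm

True lamina count = 280 − 2 = 278.
278 years at 3.20 mm/year gives 3.20 × 278 = 889.6 mm.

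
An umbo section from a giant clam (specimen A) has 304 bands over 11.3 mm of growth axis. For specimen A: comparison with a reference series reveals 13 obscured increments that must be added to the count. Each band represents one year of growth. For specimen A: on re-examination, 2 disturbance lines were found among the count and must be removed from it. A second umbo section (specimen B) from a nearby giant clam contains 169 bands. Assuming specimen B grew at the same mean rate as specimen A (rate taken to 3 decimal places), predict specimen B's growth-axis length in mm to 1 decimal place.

6.1 mm

Specimen A: correcting the raw count gives 304 − 2 + 13 = 315 true bands.
A: Mean rate = 11.3 mm / 315 years ≈ 0.036 mm per year.
For B, 0.036 mm/year × 169 years = 6.1 mm.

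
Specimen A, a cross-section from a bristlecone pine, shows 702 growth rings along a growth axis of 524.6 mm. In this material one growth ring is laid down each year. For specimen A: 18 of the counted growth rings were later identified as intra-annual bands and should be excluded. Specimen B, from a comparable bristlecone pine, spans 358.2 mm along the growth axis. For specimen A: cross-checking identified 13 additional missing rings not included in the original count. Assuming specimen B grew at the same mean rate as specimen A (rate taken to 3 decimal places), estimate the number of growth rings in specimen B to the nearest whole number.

476 growth rings

Specimen A: correcting the raw count gives 702 − 18 + 13 = 697 true growth rings.
A: Extension rate ≈ 524.6 / 697 = 0.753 mm per year.
B spans 358.2 / 0.753 = 475.70 years ≈ 476 growth rings.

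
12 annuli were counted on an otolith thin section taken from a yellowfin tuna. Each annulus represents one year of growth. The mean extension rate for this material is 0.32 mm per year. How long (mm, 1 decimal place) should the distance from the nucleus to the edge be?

3.8 mm

12 years of growth are recorded.
Length ≈ 0.32 × 12 = 3.8 mm.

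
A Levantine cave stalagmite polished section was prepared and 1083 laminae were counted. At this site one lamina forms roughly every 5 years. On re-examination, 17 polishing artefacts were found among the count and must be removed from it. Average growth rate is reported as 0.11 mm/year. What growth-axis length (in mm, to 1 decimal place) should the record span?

True lamina count = 1083 − 17 = 1066.
At 5 years per lamina, 1066 × 5 = 5330 years.
5330 years at 0.11 mm/year gives 0.11 × 5330 = 586.3 mm.

586.3 mm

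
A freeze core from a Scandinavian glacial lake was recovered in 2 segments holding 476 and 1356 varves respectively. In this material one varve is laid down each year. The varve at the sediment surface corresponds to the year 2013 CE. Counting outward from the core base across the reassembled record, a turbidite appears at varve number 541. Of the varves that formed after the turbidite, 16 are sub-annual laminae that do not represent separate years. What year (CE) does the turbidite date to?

Total varves = 476 + 1356 = 1832.
1832 − 541 = 1291 varves lie beyond the turbidite toward the sediment surface.
Excluding 16 false varves: 1291 − 16 = 1275.
2013 − 1275 = 738 CE.

738 CE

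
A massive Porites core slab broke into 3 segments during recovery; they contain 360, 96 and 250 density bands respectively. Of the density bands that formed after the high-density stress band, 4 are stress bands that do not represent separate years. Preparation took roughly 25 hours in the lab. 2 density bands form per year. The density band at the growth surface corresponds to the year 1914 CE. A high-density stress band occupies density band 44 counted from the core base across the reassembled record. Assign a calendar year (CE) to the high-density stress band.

Total density bands = 360 + 96 + 250 = 706.
Between density band 44 and the growth surface there are 706 − 44 = 662 density bands.
Excluding 4 false density bands: 662 − 4 = 658.
Dividing by 2 density bands per year: 658 / 2 = 329 years.
Counting back 329 years from 1914 CE places the high-density stress band in 1914 − 329 = 1585 CE.

1585 CE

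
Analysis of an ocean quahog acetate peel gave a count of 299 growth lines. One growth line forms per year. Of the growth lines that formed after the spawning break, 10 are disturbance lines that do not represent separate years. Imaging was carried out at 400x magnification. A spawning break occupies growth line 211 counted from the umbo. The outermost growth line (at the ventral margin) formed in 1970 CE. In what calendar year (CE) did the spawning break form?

299 − 211 = 88 growth lines lie beyond the spawning break toward the ventral margin.
Removing the 10 false growth lines leaves 88 − 10 = 78 true growth lines beyond the spawning break.
The growth line at the ventral margin is 1970 CE, so the spawning break dates to 1970 − 78 = 1892 CE.

1892 CE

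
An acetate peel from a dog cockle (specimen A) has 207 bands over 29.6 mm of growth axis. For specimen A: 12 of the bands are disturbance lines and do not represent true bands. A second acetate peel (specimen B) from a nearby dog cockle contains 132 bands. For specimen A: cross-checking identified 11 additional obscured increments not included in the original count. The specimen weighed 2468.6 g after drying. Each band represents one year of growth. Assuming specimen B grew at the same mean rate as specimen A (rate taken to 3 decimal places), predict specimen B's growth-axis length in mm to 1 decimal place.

Specimen A: adjusted count: 207 − 12 + 11 = 206 bands.
A: Extension rate ≈ 29.6 / 206 = 0.144 mm/year.
For B, 0.144 mm/year × 132 years = 19.0 mm.

19.0 mm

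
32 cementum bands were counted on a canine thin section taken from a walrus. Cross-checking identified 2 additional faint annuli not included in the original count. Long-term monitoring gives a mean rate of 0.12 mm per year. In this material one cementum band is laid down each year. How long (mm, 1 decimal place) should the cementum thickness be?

4.1 mm

True cementum band count = 32 + 2 = 34.
Length ≈ 0.12 × 34 = 4.1 mm.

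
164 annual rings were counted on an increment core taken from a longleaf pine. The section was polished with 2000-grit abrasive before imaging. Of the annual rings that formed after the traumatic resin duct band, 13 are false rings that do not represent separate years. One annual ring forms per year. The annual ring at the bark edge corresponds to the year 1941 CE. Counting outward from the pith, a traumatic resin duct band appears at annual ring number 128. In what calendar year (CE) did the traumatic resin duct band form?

The traumatic resin duct band sits at annual ring 128 from the pith, so 164 − 128 = 36 annual rings formed after it.
Removing the 13 false annual rings leaves 36 − 13 = 23 true annual rings beyond the traumatic resin duct band.
1941 − 23 = 1918 CE.

1918 CE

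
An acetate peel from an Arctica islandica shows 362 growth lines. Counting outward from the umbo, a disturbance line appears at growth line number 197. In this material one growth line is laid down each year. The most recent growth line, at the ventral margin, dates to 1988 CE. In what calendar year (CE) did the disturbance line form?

1823 CE

The disturbance line sits at growth line 197 from the umbo, so 362 − 197 = 165 growth lines formed after it.
The growth line at the ventral margin is 1988 CE, so the disturbance line dates to 1988 − 165 = 1823 CE.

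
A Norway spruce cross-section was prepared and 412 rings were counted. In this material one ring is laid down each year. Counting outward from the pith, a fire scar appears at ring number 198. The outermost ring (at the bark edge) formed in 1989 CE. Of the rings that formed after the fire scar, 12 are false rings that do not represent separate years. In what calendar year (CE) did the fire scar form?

The fire scar sits at ring 198 from the pith, so 412 − 198 = 214 rings formed after it.
214 − 12 false = 202 true rings after the fire scar.
1989 − 202 = 1787 CE.

1787 CE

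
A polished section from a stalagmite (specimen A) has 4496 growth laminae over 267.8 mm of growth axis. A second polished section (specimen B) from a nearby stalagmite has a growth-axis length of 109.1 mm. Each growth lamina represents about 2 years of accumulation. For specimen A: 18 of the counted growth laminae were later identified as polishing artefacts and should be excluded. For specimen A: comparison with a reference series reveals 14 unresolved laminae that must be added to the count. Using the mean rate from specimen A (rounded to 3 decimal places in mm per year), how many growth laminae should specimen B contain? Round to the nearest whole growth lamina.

1818 growth laminae

Specimen A: after corrections the count is 4496 − 18 + 14 = 4492 growth laminae.
Specimen A: at 2 years per growth lamina, 4492 × 2 = 8984 years.
A: 267.8 mm over 8984 years gives 267.8 / 8984 ≈ 0.030 mm per year.
For B, 109.1 / 0.030 = 3636.67 years; at 2 years per growth lamina that is 3636.67 / 2 ≈ 1818 growth laminae.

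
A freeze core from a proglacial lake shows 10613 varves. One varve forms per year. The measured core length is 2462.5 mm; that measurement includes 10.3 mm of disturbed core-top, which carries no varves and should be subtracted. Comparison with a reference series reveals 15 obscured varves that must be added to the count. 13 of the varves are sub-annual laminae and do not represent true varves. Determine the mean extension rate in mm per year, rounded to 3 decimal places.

True varve count = 10613 − 13 + 15 = 10615.
Removing the 10.3 mm offcut leaves 2462.5 − 10.3 = 2452.2 mm.
Extension rate ≈ 2452.2 / 10615 = 0.231 mm per year.

0.231 mm per year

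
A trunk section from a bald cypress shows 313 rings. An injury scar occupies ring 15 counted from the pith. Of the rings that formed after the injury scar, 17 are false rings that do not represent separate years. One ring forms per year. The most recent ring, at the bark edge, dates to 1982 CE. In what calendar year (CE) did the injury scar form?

1701 CE

The injury scar sits at ring 15 from the pith, so 313 − 15 = 298 rings formed after it.
Excluding 17 false rings: 298 − 17 = 281.
1982 − 281 = 1701 CE.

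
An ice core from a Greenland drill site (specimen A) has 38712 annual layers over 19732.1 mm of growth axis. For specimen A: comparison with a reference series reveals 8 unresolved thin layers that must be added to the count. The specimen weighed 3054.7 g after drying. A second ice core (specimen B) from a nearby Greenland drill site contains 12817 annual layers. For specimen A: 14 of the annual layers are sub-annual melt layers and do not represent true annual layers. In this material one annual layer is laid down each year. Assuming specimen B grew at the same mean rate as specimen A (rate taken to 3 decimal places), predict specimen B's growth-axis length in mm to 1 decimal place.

6536.7 mm

Specimen A: correcting the raw count gives 38712 − 14 + 8 = 38706 true annual layers.
A: Mean rate = 19732.1 mm / 38706 years ≈ 0.510 mm per year.
For B, 0.510 mm/year × 12817 years = 6536.7 mm.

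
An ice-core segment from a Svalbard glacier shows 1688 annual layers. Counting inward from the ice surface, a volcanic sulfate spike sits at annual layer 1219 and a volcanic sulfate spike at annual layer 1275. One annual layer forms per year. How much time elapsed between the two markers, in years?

The two markers are separated by 1275 − 1219 = 56 annual layers.
One annual layer per year makes the interval 56 years.

56 yr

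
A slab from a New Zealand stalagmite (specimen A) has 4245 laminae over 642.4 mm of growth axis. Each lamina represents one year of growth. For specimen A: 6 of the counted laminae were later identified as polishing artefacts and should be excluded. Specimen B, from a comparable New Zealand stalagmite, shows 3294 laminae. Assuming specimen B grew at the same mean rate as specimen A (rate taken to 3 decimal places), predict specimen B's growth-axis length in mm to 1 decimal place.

500.7 mm

Specimen A: correcting the raw count gives 4245 − 6 = 4239 true laminae.
A: 642.4 mm over 4239 years gives 642.4 / 4239 ≈ 0.152 mm per year.
B's length ≈ 0.152 × 3294 = 500.7 mm.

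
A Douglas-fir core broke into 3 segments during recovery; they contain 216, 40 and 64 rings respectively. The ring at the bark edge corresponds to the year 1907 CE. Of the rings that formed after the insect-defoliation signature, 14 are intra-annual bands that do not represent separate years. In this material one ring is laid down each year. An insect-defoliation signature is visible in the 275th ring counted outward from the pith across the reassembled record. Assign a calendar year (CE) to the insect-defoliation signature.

1876 CE

Total rings = 216 + 40 + 64 = 320.
The insect-defoliation signature sits at ring 275 from the pith, so 320 − 275 = 45 rings formed after it.
Excluding 14 false rings: 45 − 14 = 31.
The ring at the bark edge is 1907 CE, so the insect-defoliation signature dates to 1907 − 31 = 1876 CE.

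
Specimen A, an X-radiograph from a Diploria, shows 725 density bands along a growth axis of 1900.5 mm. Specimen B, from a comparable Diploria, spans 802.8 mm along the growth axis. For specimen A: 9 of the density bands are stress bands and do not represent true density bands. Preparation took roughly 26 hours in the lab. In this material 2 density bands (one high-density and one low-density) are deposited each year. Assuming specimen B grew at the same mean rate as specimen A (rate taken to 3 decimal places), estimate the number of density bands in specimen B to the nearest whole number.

302 density bands

Specimen A: adjusted count: 725 − 9 = 716 density bands.
Specimen A: dividing by 2 density bands per year: 716 / 2 = 358 years.
A: 1900.5 mm over 358 years gives 1900.5 / 358 ≈ 5.309 mm/year.
For B, 802.8 / 5.309 = 151.21 years; at 2 density bands per year that is 151.21 × 2 ≈ 302 density bands.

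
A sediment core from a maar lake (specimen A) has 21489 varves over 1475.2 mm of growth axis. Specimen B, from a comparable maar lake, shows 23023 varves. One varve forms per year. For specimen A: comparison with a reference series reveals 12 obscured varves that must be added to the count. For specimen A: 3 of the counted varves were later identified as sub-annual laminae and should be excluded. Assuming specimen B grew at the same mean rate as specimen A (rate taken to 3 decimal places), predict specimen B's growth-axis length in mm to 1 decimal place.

1588.6 mm

Specimen A: true varve count = 21489 − 3 + 12 = 21498.
A: Mean rate = 1475.2 mm / 21498 years ≈ 0.069 mm per year.
B's length ≈ 0.069 × 23023 = 1588.6 mm.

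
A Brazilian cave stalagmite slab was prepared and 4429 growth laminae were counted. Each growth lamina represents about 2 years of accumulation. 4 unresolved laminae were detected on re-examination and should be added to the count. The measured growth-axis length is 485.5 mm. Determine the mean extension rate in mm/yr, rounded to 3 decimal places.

Correcting the raw count gives 4429 + 4 = 4433 true growth laminae.
Multiplying by 2 years per growth lamina: 4433 × 2 = 8866 years.
Extension rate ≈ 485.5 / 8866 = 0.055 mm/yr.

0.055 mm/yr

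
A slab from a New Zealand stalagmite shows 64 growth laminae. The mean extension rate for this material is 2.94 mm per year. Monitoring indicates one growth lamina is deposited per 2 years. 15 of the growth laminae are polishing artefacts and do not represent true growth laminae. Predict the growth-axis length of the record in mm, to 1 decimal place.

288.1 mm

Correcting the raw count gives 64 − 15 = 49 true growth laminae.
Multiplying by 2 years per growth lamina: 49 × 2 = 98 years.
98 years at 2.94 mm/year gives 2.94 × 98 = 288.1 mm.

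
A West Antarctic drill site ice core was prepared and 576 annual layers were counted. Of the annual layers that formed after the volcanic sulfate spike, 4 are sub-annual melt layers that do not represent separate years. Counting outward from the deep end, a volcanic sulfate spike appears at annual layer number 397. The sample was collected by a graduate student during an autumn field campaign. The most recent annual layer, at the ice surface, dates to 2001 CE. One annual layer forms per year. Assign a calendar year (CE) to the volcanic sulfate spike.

1826 CE

Between annual layer 397 and the ice surface there are 576 − 397 = 179 annual layers.
Excluding 4 false annual layers: 179 − 4 = 175.
2001 − 175 = 1826 CE.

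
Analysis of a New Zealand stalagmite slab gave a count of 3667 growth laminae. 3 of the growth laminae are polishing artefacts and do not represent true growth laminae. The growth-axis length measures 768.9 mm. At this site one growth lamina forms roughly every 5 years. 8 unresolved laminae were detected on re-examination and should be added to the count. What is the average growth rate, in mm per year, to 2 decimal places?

After corrections the count is 3667 − 3 + 8 = 3672 growth laminae.
At 5 years per growth lamina, 3672 × 5 = 18360 years.
768.9 mm over 18360 years gives 768.9 / 18360 ≈ 0.04 mm per year.

0.04 mm per year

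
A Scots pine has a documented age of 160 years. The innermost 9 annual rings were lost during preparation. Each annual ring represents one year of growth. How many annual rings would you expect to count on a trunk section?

151 annual rings

At one annual ring per year, 160 years correspond to 160 annual rings.
Less the 9 uncaptured annual rings: 160 − 9 = 151.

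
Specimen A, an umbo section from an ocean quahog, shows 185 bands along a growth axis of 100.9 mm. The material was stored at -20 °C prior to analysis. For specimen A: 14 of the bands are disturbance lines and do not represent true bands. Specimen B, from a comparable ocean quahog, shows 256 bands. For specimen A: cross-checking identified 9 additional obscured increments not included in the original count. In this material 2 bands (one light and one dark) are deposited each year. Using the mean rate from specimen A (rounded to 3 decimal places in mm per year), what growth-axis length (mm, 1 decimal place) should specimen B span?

143.5 mm

Specimen A: adjusted count: 185 − 14 + 9 = 180 bands.
Specimen A: with 2 bands per year, 180 / 2 = 90 years.
A: Mean rate = 100.9 mm / 90 years ≈ 1.121 mm/year.
Specimen B: dividing by 2 bands per year: 256 / 2 = 128 years. B's length ≈ 1.121 × 128 = 143.5 mm.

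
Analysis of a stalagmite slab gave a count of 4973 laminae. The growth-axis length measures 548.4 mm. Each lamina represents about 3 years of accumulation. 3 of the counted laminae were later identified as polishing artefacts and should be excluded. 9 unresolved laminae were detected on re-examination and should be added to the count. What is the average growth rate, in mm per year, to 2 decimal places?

True lamina count = 4973 − 3 + 9 = 4979.
Multiplying by 3 years per lamina: 4979 × 3 = 14937 years.
548.4 mm over 14937 years gives 548.4 / 14937 ≈ 0.04 mm per year.

0.04 mm per year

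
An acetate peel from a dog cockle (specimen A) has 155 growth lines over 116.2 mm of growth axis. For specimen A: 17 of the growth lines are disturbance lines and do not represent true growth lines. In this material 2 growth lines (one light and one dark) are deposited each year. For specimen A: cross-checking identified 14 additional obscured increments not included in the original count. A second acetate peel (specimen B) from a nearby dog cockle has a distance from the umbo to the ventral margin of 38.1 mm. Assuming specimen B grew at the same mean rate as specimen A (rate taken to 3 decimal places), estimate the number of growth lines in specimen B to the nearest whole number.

50 growth lines

Specimen A: true growth line count = 155 − 17 + 14 = 152.
Specimen A: 152 growth lines at 2 per year is 152 / 2 = 76 years.
A: Mean rate = 116.2 mm / 76 years ≈ 1.529 mm/year.
Specimen B: 38.1 mm / 1.529 mm per year = 24.92 years; at 2 growth lines per year that is 24.92 × 2 ≈ 50 growth lines.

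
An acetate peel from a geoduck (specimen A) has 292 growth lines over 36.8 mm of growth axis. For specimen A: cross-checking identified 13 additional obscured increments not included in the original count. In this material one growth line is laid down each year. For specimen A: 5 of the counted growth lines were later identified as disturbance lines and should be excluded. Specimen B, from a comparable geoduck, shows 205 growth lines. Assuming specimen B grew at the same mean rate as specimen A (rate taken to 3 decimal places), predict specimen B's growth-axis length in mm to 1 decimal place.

Specimen A: correcting the raw count gives 292 − 5 + 13 = 300 true growth lines.
A: Extension rate ≈ 36.8 / 300 = 0.123 mm/year.
B's length ≈ 0.123 × 205 = 25.2 mm.

25.2 mm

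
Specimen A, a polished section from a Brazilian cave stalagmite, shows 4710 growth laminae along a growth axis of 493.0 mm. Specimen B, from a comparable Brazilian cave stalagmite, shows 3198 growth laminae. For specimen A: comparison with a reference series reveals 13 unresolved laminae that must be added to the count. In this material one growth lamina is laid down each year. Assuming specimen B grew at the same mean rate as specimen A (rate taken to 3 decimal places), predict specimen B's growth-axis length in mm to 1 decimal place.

332.6 mm

Specimen A: adjusted count: 4710 + 13 = 4723 growth laminae.
A: Mean rate = 493.0 mm / 4723 years ≈ 0.104 mm/yr.
For B, 0.104 mm/year × 3198 years = 332.6 mm.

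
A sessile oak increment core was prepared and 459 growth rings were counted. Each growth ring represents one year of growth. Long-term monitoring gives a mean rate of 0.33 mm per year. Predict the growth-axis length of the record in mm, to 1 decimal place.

151.5 mm

459 years of growth are recorded.
459 years at 0.33 mm/year gives 0.33 × 459 = 151.5 mm.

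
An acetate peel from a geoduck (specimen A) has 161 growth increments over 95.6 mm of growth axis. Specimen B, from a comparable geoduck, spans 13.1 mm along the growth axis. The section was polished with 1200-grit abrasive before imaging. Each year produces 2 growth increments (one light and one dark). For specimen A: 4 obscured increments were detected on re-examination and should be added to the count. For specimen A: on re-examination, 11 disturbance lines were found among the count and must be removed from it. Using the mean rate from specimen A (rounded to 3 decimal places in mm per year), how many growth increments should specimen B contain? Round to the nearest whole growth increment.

21 growth increments

Specimen A: true growth increment count = 161 − 11 + 4 = 154.
Specimen A: with 2 growth increments per year, 154 / 2 = 77 years.
A: Extension rate ≈ 95.6 / 77 = 1.242 mm/year.
Specimen B: 13.1 mm / 1.242 mm per year = 10.55 years; at 2 growth increments per year that is 10.55 × 2 ≈ 21 growth increments.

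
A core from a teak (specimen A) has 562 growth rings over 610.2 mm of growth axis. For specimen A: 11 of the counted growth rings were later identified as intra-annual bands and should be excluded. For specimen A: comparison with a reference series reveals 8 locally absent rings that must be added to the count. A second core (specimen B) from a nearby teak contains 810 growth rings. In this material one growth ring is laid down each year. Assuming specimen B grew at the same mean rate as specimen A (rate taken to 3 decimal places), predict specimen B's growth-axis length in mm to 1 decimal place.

884.5 mm

Specimen A: true growth ring count = 562 − 11 + 8 = 559.
A: 610.2 mm over 559 years gives 610.2 / 559 ≈ 1.092 mm/year.
B's length ≈ 1.092 × 810 = 884.5 mm.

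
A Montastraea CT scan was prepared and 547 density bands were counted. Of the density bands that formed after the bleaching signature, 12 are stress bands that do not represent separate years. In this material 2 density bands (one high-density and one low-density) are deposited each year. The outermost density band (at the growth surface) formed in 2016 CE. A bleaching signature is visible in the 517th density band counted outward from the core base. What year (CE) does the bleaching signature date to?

Between density band 517 and the growth surface there are 547 − 517 = 30 density bands.
30 − 12 false = 18 true density bands after the bleaching signature.
With 2 density bands per year, 18 / 2 = 9 years.
2016 − 9 = 2007 CE.

2007 CE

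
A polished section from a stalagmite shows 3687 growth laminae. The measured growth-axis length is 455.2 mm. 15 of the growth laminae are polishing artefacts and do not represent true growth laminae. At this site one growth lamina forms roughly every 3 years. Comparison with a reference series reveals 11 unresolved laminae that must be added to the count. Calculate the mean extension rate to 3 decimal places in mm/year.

0.041 mm/year

After corrections the count is 3687 − 15 + 11 = 3683 growth laminae.
3683 growth laminae at 3 years each span 3683 × 3 = 11049 years.
Mean rate = 455.2 mm / 11049 years ≈ 0.041 mm/year.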